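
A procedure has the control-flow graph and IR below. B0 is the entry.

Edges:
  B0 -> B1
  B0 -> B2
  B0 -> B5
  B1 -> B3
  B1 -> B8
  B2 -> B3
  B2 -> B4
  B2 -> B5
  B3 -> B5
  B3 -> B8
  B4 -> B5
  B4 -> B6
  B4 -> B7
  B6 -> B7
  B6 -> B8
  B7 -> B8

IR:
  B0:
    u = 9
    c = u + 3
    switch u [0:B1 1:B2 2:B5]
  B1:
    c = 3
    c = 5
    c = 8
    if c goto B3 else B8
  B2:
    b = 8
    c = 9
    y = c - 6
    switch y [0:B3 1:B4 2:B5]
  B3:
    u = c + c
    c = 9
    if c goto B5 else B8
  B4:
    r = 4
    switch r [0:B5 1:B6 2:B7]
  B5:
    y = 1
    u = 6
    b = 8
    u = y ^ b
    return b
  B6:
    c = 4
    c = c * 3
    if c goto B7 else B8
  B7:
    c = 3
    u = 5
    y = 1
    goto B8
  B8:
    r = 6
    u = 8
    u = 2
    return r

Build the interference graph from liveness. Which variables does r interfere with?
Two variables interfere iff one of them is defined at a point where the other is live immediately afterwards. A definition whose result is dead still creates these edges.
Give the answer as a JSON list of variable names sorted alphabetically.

Per-block:
  B0: {c,u} / ∅
  B1: {c} / ∅
  B2: {b,c,y} / ∅
  B3: {c,u} / {c}
  B4: {r} / ∅
  B5: {b,u,y} / ∅
  B6: {c} / ∅
  B7: {c,u,y} / ∅
  B8: {r,u} / ∅

Live sets:
  B0: in=∅ out=∅
  B1: in=∅ out={c}
  B2: in=∅ out={c}
  B3: in={c} out=∅
  B4: in=∅ out=∅
  B5: in=∅ out=∅
  B6: in=∅ out=∅
  B7: in=∅ out=∅
  B8: in=∅ out=∅

Interference:
  b↔{u,y}
  c↔{u,y}
  r↔{u}
  u↔{b,c,r,y}
  y↔{b,c,u}

N(r) = ["u"]

Answer: ["u"]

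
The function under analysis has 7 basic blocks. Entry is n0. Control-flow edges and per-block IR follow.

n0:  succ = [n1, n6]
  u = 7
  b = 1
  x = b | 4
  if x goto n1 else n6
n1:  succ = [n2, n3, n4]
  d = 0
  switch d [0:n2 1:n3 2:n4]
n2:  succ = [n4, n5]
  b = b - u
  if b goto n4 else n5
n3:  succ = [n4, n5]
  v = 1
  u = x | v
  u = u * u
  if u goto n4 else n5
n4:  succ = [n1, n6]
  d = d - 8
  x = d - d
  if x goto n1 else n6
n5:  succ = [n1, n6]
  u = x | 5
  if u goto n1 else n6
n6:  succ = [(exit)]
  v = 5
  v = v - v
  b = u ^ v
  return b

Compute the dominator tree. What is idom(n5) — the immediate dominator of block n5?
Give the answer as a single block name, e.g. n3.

idom tree: n1←n0 n2←n1 n3←n1 n4←n1 n5←n1 n6←n0
Dom at joins:
  n1: preds {n0,n4,n5}: {n0} ∩ {n0,n1,n4} ∩ {n0,n1,n5} = {n0}; idom=n0
  n4: preds {n1,n2,n3}: {n0,n1} ∩ {n0,n1,n2} ∩ {n0,n1,n3} = {n0,n1}; idom=n1
  n5: preds {n2,n3}: {n0,n1,n2} ∩ {n0,n1,n3} = {n0,n1}; idom=n1
  n6: preds {n0,n4,n5}: {n0} ∩ {n0,n1,n4} ∩ {n0,n1,n5} = {n0}; idom=n0

idom(n5) = n1

Answer: n1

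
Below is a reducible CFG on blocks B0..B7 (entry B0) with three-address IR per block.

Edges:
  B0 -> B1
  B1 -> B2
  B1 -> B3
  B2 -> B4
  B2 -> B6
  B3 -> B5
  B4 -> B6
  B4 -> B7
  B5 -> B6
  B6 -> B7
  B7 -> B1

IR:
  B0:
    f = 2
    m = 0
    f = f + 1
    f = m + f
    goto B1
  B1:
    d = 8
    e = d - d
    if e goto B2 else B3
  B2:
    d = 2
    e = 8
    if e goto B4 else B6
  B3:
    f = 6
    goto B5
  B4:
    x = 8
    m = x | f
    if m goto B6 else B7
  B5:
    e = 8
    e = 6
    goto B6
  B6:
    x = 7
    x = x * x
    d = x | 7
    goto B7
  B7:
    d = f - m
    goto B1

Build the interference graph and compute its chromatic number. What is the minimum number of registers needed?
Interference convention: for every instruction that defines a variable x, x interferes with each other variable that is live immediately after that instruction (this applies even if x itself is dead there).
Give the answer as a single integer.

Answer: 3

Analysis:
def/use:
  B0 def {f,m} use ∅
  B1 def {d,e} use ∅
  B2 def {d,e} use ∅
  B3 def {f} use ∅
  B4 def {m,x} use {f}
  B5 def {e} use ∅
  B6 def {d,x} use ∅
  B7 def {d} use {f,m}

Liveness:
  B0: in=∅ out={f,m}
  B1: in={f,m} out={f,m}
  B2: in={f,m} out={f,m}
  B3: in={m} out={f,m}
  B4: in={f} out={f,m}
  B5: in={f,m} out={f,m}
  B6: in={f,m} out={f,m}
  B7: in={f,m} out={f,m}

Interfere edges:
  d↔{f,m}
  e↔{f,m}
  f↔{d,e,m,x}
  m↔{d,e,f,x}
  x↔{f,m}

Colouring:
  {d,f,m} pairwise interfere (3-clique) ⇒ χ ≥ 3
  3-colouring: c0={f}  c1={m}  c2={d,e,x}
  χ = 3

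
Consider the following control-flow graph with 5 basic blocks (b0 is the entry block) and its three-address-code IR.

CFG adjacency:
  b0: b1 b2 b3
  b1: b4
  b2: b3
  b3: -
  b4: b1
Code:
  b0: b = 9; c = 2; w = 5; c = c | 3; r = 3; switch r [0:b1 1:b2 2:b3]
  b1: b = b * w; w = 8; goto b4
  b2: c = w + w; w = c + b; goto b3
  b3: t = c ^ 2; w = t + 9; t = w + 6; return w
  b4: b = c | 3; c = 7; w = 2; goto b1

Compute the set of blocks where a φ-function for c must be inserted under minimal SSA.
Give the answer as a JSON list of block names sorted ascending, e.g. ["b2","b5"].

idom tree: b1←b0 b2←b0 b3←b0 b4←b1
Dom at joins:
  b1: preds {b0,b4}: {b0} ∩ {b0,b1,b4} = {b0}; idom=b0
  b3: preds {b0,b2}: {b0} ∩ {b0,b2} = {b0}; idom=b0

Frontier:
  join b1 pred b0: · stop@b0
  join b1 pred b4: b4→b1 stop@b0
  join b3 pred b0: · stop@b0
  join b3 pred b2: b2 stop@b0
  b0 → ∅
  b1 → {b1}
  b2 → {b3}
  b3 → ∅
  b4 → {b1}

φ for c: defs {b0,b2,b4}
  DF⁺ = {b1,b3}

Answer: ["b1", "b3"]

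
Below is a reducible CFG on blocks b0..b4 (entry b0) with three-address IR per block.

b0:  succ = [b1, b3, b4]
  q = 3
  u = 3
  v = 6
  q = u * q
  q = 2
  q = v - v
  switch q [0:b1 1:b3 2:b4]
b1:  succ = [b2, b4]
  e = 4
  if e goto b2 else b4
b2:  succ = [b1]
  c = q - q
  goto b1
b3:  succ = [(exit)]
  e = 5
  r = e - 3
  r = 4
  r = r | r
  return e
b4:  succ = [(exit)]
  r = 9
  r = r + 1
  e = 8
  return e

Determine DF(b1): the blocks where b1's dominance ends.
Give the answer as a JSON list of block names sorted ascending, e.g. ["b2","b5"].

Answer: ["b1", "b4"]

Working:
idom tree: b1←b0 b2←b1 b3←b0 b4←b0
Join-block Dom:
  b1: preds {b0,b2}: {b0} ∩ {b0,b1,b2} = {b0}; idom=b0
  b4: preds {b0,b1}: {b0} ∩ {b0,b1} = {b0}; idom=b0

DF walk-up:
  join b1 pred b0: · stop@b0
  join b1 pred b2: b2→b1 stop@b0
  join b4 pred b0: · stop@b0
  join b4 pred b1: b1 stop@b0
  DF(b0)=∅
  DF(b1)={b1,b4}
  DF(b2)={b1}
  DF(b3)=∅
  DF(b4)=∅

DF(b1) = ["b1", "b4"]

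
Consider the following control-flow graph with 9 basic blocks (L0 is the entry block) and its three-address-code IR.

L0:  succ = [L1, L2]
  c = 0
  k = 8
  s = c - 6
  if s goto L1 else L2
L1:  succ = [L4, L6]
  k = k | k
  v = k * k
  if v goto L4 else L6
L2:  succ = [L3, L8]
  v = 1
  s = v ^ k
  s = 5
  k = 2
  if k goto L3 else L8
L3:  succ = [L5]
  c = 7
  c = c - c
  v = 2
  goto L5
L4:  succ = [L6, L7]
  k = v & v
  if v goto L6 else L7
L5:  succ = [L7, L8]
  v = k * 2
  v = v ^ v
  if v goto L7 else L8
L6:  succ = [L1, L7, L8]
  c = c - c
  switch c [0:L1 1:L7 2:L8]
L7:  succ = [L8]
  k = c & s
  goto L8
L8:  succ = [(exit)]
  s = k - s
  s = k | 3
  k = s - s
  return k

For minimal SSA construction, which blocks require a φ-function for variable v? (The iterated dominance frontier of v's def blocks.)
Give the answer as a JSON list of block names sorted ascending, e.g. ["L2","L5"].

idom tree: L1←L0 L2←L0 L3←L2 L4←L1 L5←L3 L6←L1 L7←L0 L8←L0
Dom∩ at merges:
  L1: preds {L0,L6}: {L0} ∩ {L0,L1,L6} = {L0}; idom=L0
  L6: preds {L1,L4}: {L0,L1} ∩ {L0,L1,L4} = {L0,L1}; idom=L1
  L7: preds {L4,L5,L6}: {L0,L1,L4} ∩ {L0,L2,L3,L5} ∩ {L0,L1,L6} = {L0}; idom=L0
  L8: preds {L2,L5,L6,L7}: {L0,L2} ∩ {L0,L2,L3,L5} ∩ {L0,L1,L6} ∩ {L0,L7} = {L0}; idom=L0

DF walk-up:
  join L1 pred L0: · stop@L0
  join L1 pred L6: L6→L1 stop@L0
  join L6 pred L1: · stop@L1
  join L6 pred L4: L4 stop@L1
  join L7 pred L4: L4→L1 stop@L0
  join L7 pred L5: L5→L3→L2 stop@L0
  join L7 pred L6: L6→L1 stop@L0
  join L8 pred L2: L2 stop@L0
  join L8 pred L5: L5→L3→L2 stop@L0
  join L8 pred L6: L6→L1 stop@L0
  join L8 pred L7: L7 stop@L0
  L0: DF=∅
  L1: DF={L1,L7,L8}
  L2: DF={L7,L8}
  L3: DF={L7,L8}
  L4: DF={L6,L7}
  L5: DF={L7,L8}
  L6: DF={L1,L7,L8}
  L7: DF={L8}
  L8: DF=∅

φ for v: defs {L1,L2,L3,L5}
  DF⁺ = {L1,L7,L8}

Answer: ["L1", "L7", "L8"]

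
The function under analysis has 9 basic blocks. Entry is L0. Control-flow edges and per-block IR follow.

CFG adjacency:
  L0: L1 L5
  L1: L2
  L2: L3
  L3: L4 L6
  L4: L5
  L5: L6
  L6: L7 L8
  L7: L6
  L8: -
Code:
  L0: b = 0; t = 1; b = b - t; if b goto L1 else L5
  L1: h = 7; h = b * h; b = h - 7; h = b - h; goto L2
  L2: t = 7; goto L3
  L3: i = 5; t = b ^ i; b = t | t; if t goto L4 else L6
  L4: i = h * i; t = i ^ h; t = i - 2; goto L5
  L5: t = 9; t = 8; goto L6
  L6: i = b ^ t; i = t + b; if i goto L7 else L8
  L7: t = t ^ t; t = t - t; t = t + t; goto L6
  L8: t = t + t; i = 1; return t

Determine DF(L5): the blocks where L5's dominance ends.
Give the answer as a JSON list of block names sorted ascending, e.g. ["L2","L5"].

idom tree: L1←L0 L2←L1 L3←L2 L4←L3 L5←L0 L6←L0 L7←L6 L8←L6
Dom∩ at merges:
  L5: preds {L0,L4}: {L0} ∩ {L0,L1,L2,L3,L4} = {L0}; idom=L0
  L6: preds {L3,L5,L7}: {L0,L1,L2,L3} ∩ {L0,L5} ∩ {L0,L6,L7} = {L0}; idom=L0

Frontier:
  join L5 pred L0: · stop@L0
  join L5 pred L4: L4→L3→L2→L1 stop@L0
  join L6 pred L3: L3→L2→L1 stop@L0
  join L6 pred L5: L5 stop@L0
  join L6 pred L7: L7→L6 stop@L0
  L0 → ∅
  L1 → {L5,L6}
  L2 → {L5,L6}
  L3 → {L5,L6}
  L4 → {L5}
  L5 → {L6}
  L6 → {L6}
  L7 → {L6}
  L8 → ∅

DF(L5) = ["L6"]

Answer: ["L6"]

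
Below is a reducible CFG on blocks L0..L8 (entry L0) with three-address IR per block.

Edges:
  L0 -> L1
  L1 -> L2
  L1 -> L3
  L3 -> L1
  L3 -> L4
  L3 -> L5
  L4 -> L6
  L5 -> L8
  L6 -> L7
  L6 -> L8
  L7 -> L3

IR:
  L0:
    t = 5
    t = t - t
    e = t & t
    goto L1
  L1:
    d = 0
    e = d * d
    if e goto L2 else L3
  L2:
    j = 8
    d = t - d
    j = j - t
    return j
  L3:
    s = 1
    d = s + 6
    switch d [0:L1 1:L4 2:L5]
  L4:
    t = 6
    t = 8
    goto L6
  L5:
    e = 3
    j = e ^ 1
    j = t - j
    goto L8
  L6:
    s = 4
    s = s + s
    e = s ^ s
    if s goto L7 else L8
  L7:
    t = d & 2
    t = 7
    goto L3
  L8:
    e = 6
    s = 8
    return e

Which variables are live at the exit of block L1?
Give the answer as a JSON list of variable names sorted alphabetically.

Answer: ["d", "t"]

Analysis:
def/use:
  L0: def={e,t} ue=∅
  L1: def={d,e} ue=∅
  L2: def={d,j} ue={d,t}
  L3: def={d,s} ue=∅
  L4: def={t} ue=∅
  L5: def={e,j} ue={t}
  L6: def={e,s} ue=∅
  L7: def={t} ue={d}
  L8: def={e,s} ue=∅

Liveness:
  L0 li=∅ lo={t}
  L1 li={t} lo={d,t}
  L2 li={d,t} lo=∅
  L3 li={t} lo={d,t}
  L4 li={d} lo={d}
  L5 li={t} lo=∅
  L6 li={d} lo={d}
  L7 li={d} lo={t}
  L8 li=∅ lo=∅

live-out(L1) = ["d", "t"]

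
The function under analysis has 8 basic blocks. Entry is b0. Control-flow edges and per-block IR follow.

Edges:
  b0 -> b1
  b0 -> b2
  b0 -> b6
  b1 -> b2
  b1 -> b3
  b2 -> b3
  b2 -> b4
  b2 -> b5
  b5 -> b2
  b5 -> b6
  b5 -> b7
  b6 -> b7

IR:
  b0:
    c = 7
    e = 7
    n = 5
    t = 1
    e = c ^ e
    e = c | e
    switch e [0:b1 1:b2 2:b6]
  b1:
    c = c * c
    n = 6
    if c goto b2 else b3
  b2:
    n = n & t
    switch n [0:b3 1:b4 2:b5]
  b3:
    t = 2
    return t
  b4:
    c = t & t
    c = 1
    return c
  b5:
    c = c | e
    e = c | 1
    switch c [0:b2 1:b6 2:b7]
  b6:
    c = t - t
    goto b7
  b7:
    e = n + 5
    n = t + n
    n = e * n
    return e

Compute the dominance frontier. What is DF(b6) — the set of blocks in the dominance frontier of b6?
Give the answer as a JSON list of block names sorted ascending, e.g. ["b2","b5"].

Answer: ["b7"]

Analysis:
idom tree: b1←b0 b2←b0 b3←b0 b4←b2 b5←b2 b6←b0 b7←b0
Dom∩ at merges:
  b2: preds {b0,b1,b5}: {b0} ∩ {b0,b1} ∩ {b0,b2,b5} = {b0}; idom=b0
  b3: preds {b1,b2}: {b0,b1} ∩ {b0,b2} = {b0}; idom=b0
  b6: preds {b0,b5}: {b0} ∩ {b0,b2,b5} = {b0}; idom=b0
  b7: preds {b5,b6}: {b0,b2,b5} ∩ {b0,b6} = {b0}; idom=b0

DF derivation:
  join b2 pred b0: · stop@b0
  join b2 pred b1: b1 stop@b0
  join b2 pred b5: b5→b2 stop@b0
  join b3 pred b1: b1 stop@b0
  join b3 pred b2: b2 stop@b0
  join b6 pred b0: · stop@b0
  join b6 pred b5: b5→b2 stop@b0
  join b7 pred b5: b5→b2 stop@b0
  join b7 pred b6: b6 stop@b0
  DF(b0)=∅
  DF(b1)={b2,b3}
  DF(b2)={b2,b3,b6,b7}
  DF(b3)=∅
  DF(b4)=∅
  DF(b5)={b2,b6,b7}
  DF(b6)={b7}
  DF(b7)=∅

DF(b6) = ["b7"]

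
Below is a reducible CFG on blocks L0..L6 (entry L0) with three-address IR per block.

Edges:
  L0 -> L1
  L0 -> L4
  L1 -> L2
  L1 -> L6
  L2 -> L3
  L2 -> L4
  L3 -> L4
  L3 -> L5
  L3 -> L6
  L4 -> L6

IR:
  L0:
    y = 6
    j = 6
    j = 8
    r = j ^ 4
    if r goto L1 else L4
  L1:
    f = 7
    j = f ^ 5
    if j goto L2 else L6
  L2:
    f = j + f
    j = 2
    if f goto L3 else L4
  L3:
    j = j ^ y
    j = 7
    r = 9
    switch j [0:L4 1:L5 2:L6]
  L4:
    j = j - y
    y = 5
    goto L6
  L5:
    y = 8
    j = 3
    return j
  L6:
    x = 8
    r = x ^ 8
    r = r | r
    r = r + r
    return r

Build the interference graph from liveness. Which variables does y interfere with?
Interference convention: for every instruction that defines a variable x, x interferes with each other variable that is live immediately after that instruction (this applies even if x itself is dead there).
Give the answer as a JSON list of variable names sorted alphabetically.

Block summaries:
  L0 def {j,r,y} use ∅
  L1 def {f,j} use ∅
  L2 def {f,j} use {f,j}
  L3 def {j,r} use {j,y}
  L4 def {j,y} use {j,y}
  L5 def {j,y} use ∅
  L6 def {r,x} use ∅

Liveness:
  L0 li=∅ lo={j,y}
  L1 li={y} lo={f,j,y}
  L2 li={f,j,y} lo={j,y}
  L3 li={j,y} lo={j,y}
  L4 li={j,y} lo=∅
  L5 li=∅ lo=∅
  L6 li=∅ lo=∅

Interfere edges:
  f: {j,y}
  j: {f,r,y}
  r: {j,y}
  x: ∅
  y: {f,j,r}

N(y) = ["f", "j", "r"]

Answer: ["f", "j", "r"]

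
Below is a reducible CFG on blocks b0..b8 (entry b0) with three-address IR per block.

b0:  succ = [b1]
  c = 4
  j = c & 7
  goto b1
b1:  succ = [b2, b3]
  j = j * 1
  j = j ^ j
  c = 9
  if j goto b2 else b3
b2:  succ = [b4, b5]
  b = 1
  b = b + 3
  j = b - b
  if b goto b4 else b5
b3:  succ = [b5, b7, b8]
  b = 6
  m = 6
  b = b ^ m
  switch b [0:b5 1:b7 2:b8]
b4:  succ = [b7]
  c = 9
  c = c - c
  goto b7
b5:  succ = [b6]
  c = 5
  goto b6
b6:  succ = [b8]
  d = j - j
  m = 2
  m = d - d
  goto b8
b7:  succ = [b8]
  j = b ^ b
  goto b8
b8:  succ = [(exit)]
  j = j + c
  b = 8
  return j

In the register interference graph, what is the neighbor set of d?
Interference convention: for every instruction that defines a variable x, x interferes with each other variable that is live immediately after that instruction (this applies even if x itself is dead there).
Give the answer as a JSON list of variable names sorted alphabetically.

Answer: ["c", "j", "m"]

Derivation:
Block summaries:
  b0: {c,j} / ∅
  b1: {c,j} / {j}
  b2: {b,j} / ∅
  b3: {b,m} / ∅
  b4: {c} / ∅
  b5: {c} / ∅
  b6: {d,m} / {j}
  b7: {j} / {b}
  b8: {b,j} / {c,j}

Live sets:
  b0: in=∅ out={j}
  b1: in={j} out={c,j}
  b2: in=∅ out={b,j}
  b3: in={c,j} out={b,c,j}
  b4: in={b} out={b,c}
  b5: in={j} out={c,j}
  b6: in={c,j} out={c,j}
  b7: in={b,c} out={c,j}
  b8: in={c,j} out=∅

Interfere edges:
  b — {c,j,m}
  c — {b,d,j,m}
  d — {c,j,m}
  j — {b,c,d,m}
  m — {b,c,d,j}

N(d) = ["c", "j", "m"]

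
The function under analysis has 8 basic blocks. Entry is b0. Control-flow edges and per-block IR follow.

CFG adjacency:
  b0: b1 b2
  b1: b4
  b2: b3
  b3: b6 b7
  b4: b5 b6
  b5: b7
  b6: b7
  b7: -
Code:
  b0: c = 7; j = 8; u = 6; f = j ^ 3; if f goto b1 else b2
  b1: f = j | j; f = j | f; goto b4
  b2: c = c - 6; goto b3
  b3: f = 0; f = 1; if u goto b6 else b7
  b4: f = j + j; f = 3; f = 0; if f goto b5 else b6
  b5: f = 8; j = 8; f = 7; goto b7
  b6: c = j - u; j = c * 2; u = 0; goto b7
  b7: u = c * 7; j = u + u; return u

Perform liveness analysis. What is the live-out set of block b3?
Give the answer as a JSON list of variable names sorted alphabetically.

Answer: ["c", "j", "u"]

Derivation:
Per-block:
  b0 def {c,f,j,u} use ∅
  b1 def {f} use {j}
  b2 def {c} use {c}
  b3 def {f} use {u}
  b4 def {f} use {j}
  b5 def {f,j} use ∅
  b6 def {c,j,u} use {j,u}
  b7 def {j,u} use {c}

Liveness:
  live b0: ∅→{c,j,u}
  live b1: {c,j,u}→{c,j,u}
  live b2: {c,j,u}→{c,j,u}
  live b3: {c,j,u}→{c,j,u}
  live b4: {c,j,u}→{c,j,u}
  live b5: {c}→{c}
  live b6: {j,u}→{c}
  live b7: {c}→∅

live-out(b3) = ["c", "j", "u"]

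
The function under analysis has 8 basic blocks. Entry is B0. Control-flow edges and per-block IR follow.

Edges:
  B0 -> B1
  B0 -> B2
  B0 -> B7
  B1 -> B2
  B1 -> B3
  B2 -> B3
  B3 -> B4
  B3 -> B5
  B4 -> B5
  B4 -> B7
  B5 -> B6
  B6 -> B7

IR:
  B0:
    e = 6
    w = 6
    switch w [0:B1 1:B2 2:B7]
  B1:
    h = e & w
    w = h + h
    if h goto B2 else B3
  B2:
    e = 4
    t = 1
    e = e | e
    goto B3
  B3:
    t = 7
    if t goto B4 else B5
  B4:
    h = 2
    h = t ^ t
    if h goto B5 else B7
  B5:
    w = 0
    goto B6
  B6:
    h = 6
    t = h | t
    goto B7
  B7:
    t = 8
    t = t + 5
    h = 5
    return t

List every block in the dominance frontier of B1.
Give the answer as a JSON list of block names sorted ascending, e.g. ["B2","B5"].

Answer: ["B2", "B3"]

Working:
idom tree: B1←B0 B2←B0 B3←B0 B4←B3 B5←B3 B6←B5 B7←B0
Join-block Dom:
  B2: preds {B0,B1}: {B0} ∩ {B0,B1} = {B0}; idom=B0
  B3: preds {B1,B2}: {B0,B1} ∩ {B0,B2} = {B0}; idom=B0
  B5: preds {B3,B4}: {B0,B3} ∩ {B0,B3,B4} = {B0,B3}; idom=B3
  B7: preds {B0,B4,B6}: {B0} ∩ {B0,B3,B4} ∩ {B0,B3,B5,B6} = {B0}; idom=B0

DF walk-up:
  join B2 pred B0: · stop@B0
  join B2 pred B1: B1 stop@B0
  join B3 pred B1: B1 stop@B0
  join B3 pred B2: B2 stop@B0
  join B5 pred B3: · stop@B3
  join B5 pred B4: B4 stop@B3
  join B7 pred B0: · stop@B0
  join B7 pred B4: B4→B3 stop@B0
  join B7 pred B6: B6→B5→B3 stop@B0
  B0 → ∅
  B1 → {B2,B3}
  B2 → {B3}
  B3 → {B7}
  B4 → {B5,B7}
  B5 → {B7}
  B6 → {B7}
  B7 → ∅

DF(B1) = ["B2", "B3"]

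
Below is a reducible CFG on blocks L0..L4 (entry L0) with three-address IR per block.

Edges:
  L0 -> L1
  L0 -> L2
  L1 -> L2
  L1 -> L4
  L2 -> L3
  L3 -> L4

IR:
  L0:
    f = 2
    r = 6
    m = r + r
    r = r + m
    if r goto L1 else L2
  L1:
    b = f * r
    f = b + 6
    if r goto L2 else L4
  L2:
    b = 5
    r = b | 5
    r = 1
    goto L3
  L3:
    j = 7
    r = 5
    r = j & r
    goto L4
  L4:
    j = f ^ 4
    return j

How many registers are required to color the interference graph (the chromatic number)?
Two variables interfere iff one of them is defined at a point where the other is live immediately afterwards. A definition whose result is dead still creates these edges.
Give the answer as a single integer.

def/use:
  L0: {f,m,r} / ∅
  L1: {b,f} / {f,r}
  L2: {b,r} / ∅
  L3: {j,r} / ∅
  L4: {j} / {f}

Backward fixpoint:
  live L0: ∅→{f,r}
  live L1: {f,r}→{f}
  live L2: {f}→{f}
  live L3: {f}→{f}
  live L4: {f}→∅

Interference:
  b — {f,r}
  f — {b,j,m,r}
  j — {f,r}
  m — {f,r}
  r — {b,f,j,m}

Registers:
  lower bound: {b,f,r} mutually conflict ⇒ χ ≥ 3
  3-colouring: R0={f}  R1={r}  R2={b,j,m}
  χ = 3

Answer: 3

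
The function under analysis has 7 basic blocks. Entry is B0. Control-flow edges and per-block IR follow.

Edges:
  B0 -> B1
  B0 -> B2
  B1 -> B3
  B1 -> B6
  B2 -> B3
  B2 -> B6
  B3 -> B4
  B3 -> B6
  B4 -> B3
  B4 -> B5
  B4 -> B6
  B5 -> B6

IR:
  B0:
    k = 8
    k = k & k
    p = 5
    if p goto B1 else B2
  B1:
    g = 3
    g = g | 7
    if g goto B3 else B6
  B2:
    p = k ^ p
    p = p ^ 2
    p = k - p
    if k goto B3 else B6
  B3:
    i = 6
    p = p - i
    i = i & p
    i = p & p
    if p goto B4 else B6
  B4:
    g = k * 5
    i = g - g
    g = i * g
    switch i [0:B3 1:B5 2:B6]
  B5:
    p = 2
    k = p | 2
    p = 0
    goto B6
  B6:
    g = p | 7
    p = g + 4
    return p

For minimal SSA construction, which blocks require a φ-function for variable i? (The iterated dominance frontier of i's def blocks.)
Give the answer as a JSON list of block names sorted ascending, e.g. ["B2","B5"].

idom tree: B1←B0 B2←B0 B3←B0 B4←B3 B5←B4 B6←B0
Join-block Dom:
  B3: preds {B1,B2,B4}: {B0,B1} ∩ {B0,B2} ∩ {B0,B3,B4} = {B0}; idom=B0
  B6: preds {B1,B2,B3,B4,B5}: {B0,B1} ∩ {B0,B2} ∩ {B0,B3} ∩ {B0,B3,B4} ∩ {B0,B3,B4,B5} = {B0}; idom=B0

Frontier:
  B3←B1: walk B1 to B0
  B3←B2: walk B2 to B0
  B3←B4: walk B4→B3 to B0
  B6←B1: walk B1 to B0
  B6←B2: walk B2 to B0
  B6←B3: walk B3 to B0
  B6←B4: walk B4→B3 to B0
  B6←B5: walk B5→B4→B3 to B0
  B0: DF=∅
  B1: DF={B3,B6}
  B2: DF={B3,B6}
  B3: DF={B3,B6}
  B4: DF={B3,B6}
  B5: DF={B6}
  B6: DF=∅

φ for i: defs {B3,B4}
  DF⁺ = {B3,B6}

Answer: ["B3", "B6"]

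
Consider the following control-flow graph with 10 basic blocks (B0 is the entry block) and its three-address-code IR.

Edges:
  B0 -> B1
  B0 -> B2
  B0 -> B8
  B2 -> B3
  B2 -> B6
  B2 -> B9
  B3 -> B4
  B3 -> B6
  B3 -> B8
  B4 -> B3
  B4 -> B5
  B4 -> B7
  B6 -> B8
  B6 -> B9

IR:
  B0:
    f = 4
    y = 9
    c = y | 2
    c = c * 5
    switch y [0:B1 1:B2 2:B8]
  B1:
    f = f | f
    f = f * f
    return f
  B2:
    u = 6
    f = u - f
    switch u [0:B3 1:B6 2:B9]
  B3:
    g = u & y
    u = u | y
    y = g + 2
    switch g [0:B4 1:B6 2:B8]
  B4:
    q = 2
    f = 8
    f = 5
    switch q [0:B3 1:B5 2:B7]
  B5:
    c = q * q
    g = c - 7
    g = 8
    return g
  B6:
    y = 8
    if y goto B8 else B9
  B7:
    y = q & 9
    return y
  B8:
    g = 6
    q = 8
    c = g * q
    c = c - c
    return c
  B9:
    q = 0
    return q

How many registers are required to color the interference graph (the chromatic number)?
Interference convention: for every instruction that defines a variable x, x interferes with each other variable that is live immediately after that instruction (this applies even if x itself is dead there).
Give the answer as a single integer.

Per-block:
  B0 def {c,f,y} use ∅
  B1 def {f} use {f}
  B2 def {f,u} use {f}
  B3 def {g,u,y} use {u,y}
  B4 def {f,q} use ∅
  B5 def {c,g} use {q}
  B6 def {y} use ∅
  B7 def {y} use {q}
  B8 def {c,g,q} use ∅
  B9 def {q} use ∅

Liveness:
  B0 li=∅ lo={f,y}
  B1 li={f} lo=∅
  B2 li={f,y} lo={u,y}
  B3 li={u,y} lo={u,y}
  B4 li={u,y} lo={q,u,y}
  B5 li={q} lo=∅
  B6 li=∅ lo=∅
  B7 li={q} lo=∅
  B8 li=∅ lo=∅
  B9 li=∅ lo=∅

Conflict graph:
  c — {f,y}
  f — {c,q,u,y}
  g — {q,u,y}
  q — {f,g,u,y}
  u — {f,g,q,y}
  y — {c,f,g,q,u}

Chromatic number:
  lower bound: {f,q,u,y} mutually conflict ⇒ χ ≥ 4
  assign c→c2 f→c1 g→c1 q→c2 u→c3 y→c0 — no edge inside a register ⇒ χ ≤ 4
  χ = 4

Answer: 4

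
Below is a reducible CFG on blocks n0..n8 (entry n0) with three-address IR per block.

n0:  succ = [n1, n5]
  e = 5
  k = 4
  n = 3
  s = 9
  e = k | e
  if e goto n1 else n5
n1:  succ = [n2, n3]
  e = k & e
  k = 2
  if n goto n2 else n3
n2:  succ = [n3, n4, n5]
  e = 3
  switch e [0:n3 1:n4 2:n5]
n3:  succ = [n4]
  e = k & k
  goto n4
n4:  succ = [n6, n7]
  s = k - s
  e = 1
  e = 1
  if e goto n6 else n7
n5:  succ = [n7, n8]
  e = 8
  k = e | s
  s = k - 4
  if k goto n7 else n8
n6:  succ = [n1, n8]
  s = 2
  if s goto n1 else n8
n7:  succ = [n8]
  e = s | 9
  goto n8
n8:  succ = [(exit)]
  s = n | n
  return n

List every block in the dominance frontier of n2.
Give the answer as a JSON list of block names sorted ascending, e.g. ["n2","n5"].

idom tree: n1←n0 n2←n1 n3←n1 n4←n1 n5←n0 n6←n4 n7←n0 n8←n0
Dom∩ at merges:
  n1: preds {n0,n6}: {n0} ∩ {n0,n1,n4,n6} = {n0}; idom=n0
  n3: preds {n1,n2}: {n0,n1} ∩ {n0,n1,n2} = {n0,n1}; idom=n1
  n4: preds {n2,n3}: {n0,n1,n2} ∩ {n0,n1,n3} = {n0,n1}; idom=n1
  n5: preds {n0,n2}: {n0} ∩ {n0,n1,n2} = {n0}; idom=n0
  n7: preds {n4,n5}: {n0,n1,n4} ∩ {n0,n5} = {n0}; idom=n0
  n8: preds {n5,n6,n7}: {n0,n5} ∩ {n0,n1,n4,n6} ∩ {n0,n7} = {n0}; idom=n0

DF derivation:
  n1←n0: walk · to n0
  n1←n6: walk n6→n4→n1 to n0
  n3←n1: walk · to n1
  n3←n2: walk n2 to n1
  n4←n2: walk n2 to n1
  n4←n3: walk n3 to n1
  n5←n0: walk · to n0
  n5←n2: walk n2→n1 to n0
  n7←n4: walk n4→n1 to n0
  n7←n5: walk n5 to n0
  n8←n5: walk n5 to n0
  n8←n6: walk n6→n4→n1 to n0
  n8←n7: walk n7 to n0
  n0 → ∅
  n1 → {n1,n5,n7,n8}
  n2 → {n3,n4,n5}
  n3 → {n4}
  n4 → {n1,n7,n8}
  n5 → {n7,n8}
  n6 → {n1,n8}
  n7 → {n8}
  n8 → ∅

DF(n2) = ["n3", "n4", "n5"]

Answer: ["n3", "n4", "n5"]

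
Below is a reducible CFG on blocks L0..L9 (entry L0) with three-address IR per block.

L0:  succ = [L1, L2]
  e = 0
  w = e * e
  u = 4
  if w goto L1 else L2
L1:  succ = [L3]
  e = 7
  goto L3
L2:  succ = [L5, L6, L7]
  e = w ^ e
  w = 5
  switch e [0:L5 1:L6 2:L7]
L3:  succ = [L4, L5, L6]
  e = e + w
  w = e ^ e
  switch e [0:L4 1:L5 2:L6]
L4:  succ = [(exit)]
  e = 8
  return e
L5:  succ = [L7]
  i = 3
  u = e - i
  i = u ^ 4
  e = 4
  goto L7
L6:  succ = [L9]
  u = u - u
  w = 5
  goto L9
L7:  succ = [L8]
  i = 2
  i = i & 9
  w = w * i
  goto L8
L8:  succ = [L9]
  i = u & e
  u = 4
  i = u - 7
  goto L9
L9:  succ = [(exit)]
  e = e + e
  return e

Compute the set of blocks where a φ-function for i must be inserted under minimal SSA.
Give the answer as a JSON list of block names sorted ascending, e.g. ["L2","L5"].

idom tree: L1←L0 L2←L0 L3←L1 L4←L3 L5←L0 L6←L0 L7←L0 L8←L7 L9←L0
Join-block Dom:
  L5: preds {L2,L3}: {L0,L2} ∩ {L0,L1,L3} = {L0}; idom=L0
  L6: preds {L2,L3}: {L0,L2} ∩ {L0,L1,L3} = {L0}; idom=L0
  L7: preds {L2,L5}: {L0,L2} ∩ {L0,L5} = {L0}; idom=L0
  L9: preds {L6,L8}: {L0,L6} ∩ {L0,L7,L8} = {L0}; idom=L0

DF derivation:
  join L5 pred L2: L2 stop@L0
  join L5 pred L3: L3→L1 stop@L0
  join L6 pred L2: L2 stop@L0
  join L6 pred L3: L3→L1 stop@L0
  join L7 pred L2: L2 stop@L0
  join L7 pred L5: L5 stop@L0
  join L9 pred L6: L6 stop@L0
  join L9 pred L8: L8→L7 stop@L0
  L0: DF=∅
  L1: DF={L5,L6}
  L2: DF={L5,L6,L7}
  L3: DF={L5,L6}
  L4: DF=∅
  L5: DF={L7}
  L6: DF={L9}
  L7: DF={L9}
  L8: DF={L9}
  L9: DF=∅

φ for i: defs {L5,L7,L8}
  DF⁺ = {L7,L9}

Answer: ["L7", "L9"]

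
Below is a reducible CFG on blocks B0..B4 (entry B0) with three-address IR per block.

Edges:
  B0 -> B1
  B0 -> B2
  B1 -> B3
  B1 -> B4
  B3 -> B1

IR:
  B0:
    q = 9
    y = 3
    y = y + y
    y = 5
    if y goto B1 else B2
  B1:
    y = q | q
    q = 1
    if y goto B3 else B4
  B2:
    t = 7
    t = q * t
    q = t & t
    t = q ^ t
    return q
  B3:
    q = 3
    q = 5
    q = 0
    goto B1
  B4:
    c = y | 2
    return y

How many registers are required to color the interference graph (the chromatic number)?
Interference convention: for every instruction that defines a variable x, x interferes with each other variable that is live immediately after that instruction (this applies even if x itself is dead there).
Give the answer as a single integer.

Per-block:
  B0: {q,y} / ∅
  B1: {q,y} / {q}
  B2: {q,t} / {q}
  B3: {q} / ∅
  B4: {c} / {y}

Backward fixpoint:
  live B0: ∅→{q}
  live B1: {q}→{y}
  live B2: {q}→∅
  live B3: ∅→{q}
  live B4: {y}→∅

Conflict graph:
  c: {y}
  q: {t,y}
  t: {q}
  y: {c,q}

Colouring:
  {c,y} pairwise interfere (2-clique) ⇒ χ ≥ 2
  assign c→R0 q→R0 t→R1 y→R1 — no edge inside a register ⇒ χ ≤ 2
  χ = 2

Answer: 2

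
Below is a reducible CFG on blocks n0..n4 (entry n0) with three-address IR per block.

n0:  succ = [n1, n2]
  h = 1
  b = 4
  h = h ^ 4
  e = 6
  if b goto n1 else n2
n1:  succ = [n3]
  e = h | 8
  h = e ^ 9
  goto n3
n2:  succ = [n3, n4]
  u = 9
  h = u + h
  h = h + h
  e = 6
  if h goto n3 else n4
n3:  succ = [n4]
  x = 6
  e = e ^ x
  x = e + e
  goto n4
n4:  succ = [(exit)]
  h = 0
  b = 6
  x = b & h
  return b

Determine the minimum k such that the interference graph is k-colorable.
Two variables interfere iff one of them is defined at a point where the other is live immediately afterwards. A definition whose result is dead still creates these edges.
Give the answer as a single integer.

def/use:
  n0: {b,e,h} / ∅
  n1: {e,h} / {h}
  n2: {e,h,u} / {h}
  n3: {e,x} / {e}
  n4: {b,h,x} / ∅

Live sets:
  n0 li=∅ lo={h}
  n1 li={h} lo={e}
  n2 li={h} lo={e}
  n3 li={e} lo=∅
  n4 li=∅ lo=∅

Interfere edges:
  b: {e,h,x}
  e: {b,h,x}
  h: {b,e,u}
  u: {h}
  x: {b,e}

Colouring:
  {b,e,h} pairwise interfere (3-clique) ⇒ χ ≥ 3
  assign b→R0 e→R1 h→R2 u→R0 x→R2 — no edge inside a register ⇒ χ ≤ 3
  χ = 3

Answer: 3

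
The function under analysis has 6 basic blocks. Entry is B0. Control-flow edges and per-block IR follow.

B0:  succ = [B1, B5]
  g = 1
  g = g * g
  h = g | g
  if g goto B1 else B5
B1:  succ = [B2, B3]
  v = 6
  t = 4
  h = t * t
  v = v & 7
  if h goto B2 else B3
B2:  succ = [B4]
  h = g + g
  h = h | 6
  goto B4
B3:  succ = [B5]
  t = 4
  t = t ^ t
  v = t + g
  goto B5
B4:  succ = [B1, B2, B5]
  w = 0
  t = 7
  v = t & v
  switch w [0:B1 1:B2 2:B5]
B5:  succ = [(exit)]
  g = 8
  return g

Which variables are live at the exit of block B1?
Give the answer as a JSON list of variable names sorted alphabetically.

Answer: ["g", "v"]

Analysis:
def/use:
  B0: def={g,h} ue=∅
  B1: def={h,t,v} ue=∅
  B2: def={h} ue={g}
  B3: def={t,v} ue={g}
  B4: def={t,v,w} ue={v}
  B5: def={g} ue=∅

Live sets:
  B0 li=∅ lo={g}
  B1 li={g} lo={g,v}
  B2 li={g,v} lo={g,v}
  B3 li={g} lo=∅
  B4 li={g,v} lo={g,v}
  B5 li=∅ lo=∅

live-out(B1) = ["g", "v"]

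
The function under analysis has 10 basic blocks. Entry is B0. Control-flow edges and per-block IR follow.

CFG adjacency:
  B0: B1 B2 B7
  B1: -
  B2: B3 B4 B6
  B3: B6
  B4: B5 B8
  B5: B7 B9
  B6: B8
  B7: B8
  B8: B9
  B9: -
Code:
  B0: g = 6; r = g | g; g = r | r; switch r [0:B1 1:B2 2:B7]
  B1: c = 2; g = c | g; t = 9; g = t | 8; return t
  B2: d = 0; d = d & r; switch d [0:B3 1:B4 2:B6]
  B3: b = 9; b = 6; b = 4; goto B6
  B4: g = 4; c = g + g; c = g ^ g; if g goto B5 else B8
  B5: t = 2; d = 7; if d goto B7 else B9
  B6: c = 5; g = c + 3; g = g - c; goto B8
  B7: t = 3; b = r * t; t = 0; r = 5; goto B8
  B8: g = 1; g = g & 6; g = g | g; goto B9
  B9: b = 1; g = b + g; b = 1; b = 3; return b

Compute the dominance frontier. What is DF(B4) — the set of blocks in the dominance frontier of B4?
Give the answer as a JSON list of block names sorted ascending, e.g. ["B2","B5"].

idom tree: B1←B0 B2←B0 B3←B2 B4←B2 B5←B4 B6←B2 B7←B0 B8←B0 B9←B0
Dom at joins:
  B6: preds {B2,B3}: {B0,B2} ∩ {B0,B2,B3} = {B0,B2}; idom=B2
  B7: preds {B0,B5}: {B0} ∩ {B0,B2,B4,B5} = {B0}; idom=B0
  B8: preds {B4,B6,B7}: {B0,B2,B4} ∩ {B0,B2,B6} ∩ {B0,B7} = {B0}; idom=B0
  B9: preds {B5,B8}: {B0,B2,B4,B5} ∩ {B0,B8} = {B0}; idom=B0

DF walk-up:
  B6←B2: walk · to B2
  B6←B3: walk B3 to B2
  B7←B0: walk · to B0
  B7←B5: walk B5→B4→B2 to B0
  B8←B4: walk B4→B2 to B0
  B8←B6: walk B6→B2 to B0
  B8←B7: walk B7 to B0
  B9←B5: walk B5→B4→B2 to B0
  B9←B8: walk B8 to B0
  B0: DF=∅
  B1: DF=∅
  B2: DF={B7,B8,B9}
  B3: DF={B6}
  B4: DF={B7,B8,B9}
  B5: DF={B7,B9}
  B6: DF={B8}
  B7: DF={B8}
  B8: DF={B9}
  B9: DF=∅

DF(B4) = ["B7", "B8", "B9"]

Answer: ["B7", "B8", "B9"]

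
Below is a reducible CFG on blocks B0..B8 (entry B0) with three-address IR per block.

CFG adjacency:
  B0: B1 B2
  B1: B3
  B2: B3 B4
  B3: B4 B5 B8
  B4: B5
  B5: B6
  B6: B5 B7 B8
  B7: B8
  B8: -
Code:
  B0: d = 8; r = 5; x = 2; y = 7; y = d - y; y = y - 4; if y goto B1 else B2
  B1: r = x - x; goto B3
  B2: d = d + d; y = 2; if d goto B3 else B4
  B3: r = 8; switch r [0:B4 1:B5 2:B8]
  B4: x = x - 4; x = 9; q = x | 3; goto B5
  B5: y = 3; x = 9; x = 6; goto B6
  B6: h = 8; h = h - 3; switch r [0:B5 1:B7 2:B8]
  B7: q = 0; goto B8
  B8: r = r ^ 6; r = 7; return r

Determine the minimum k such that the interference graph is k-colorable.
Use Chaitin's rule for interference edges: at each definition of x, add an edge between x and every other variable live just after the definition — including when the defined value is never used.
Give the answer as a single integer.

def/use:
  B0: {d,r,x,y} / ∅
  B1: {r} / {x}
  B2: {d,y} / {d}
  B3: {r} / ∅
  B4: {q,x} / {x}
  B5: {x,y} / ∅
  B6: {h} / {r}
  B7: {q} / ∅
  B8: {r} / {r}

Backward fixpoint:
  B0 li=∅ lo={d,r,x}
  B1 li={x} lo={x}
  B2 li={d,r,x} lo={r,x}
  B3 li={x} lo={r,x}
  B4 li={r,x} lo={r}
  B5 li={r} lo={r}
  B6 li={r} lo={r}
  B7 li={r} lo={r}
  B8 li={r} lo=∅

Interference:
  d: {r,x,y}
  h: {r}
  q: {r}
  r: {d,h,q,x,y}
  x: {d,r,y}
  y: {d,r,x}

Registers:
  clique {d,r,x,y} ⇒ need ≥ 4
  assign d→c1 h→c1 q→c1 r→c0 x→c2 y→c3 — no edge inside a register ⇒ χ ≤ 4
  χ = 4

Answer: 4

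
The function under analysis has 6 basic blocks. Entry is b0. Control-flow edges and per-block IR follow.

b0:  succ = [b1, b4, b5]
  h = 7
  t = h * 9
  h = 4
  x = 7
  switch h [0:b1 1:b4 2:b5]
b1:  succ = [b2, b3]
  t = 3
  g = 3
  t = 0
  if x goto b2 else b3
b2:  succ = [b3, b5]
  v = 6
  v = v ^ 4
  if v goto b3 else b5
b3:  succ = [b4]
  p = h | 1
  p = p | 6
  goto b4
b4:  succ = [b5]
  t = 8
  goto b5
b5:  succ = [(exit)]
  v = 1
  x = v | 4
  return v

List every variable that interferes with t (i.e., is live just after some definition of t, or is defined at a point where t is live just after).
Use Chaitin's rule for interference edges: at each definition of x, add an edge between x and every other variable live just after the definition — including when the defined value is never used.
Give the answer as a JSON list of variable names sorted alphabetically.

Per-block:
  b0: def={h,t,x} ue=∅
  b1: def={g,t} ue={x}
  b2: def={v} ue=∅
  b3: def={p} ue={h}
  b4: def={t} ue=∅
  b5: def={v,x} ue=∅

Live sets:
  b0: in=∅ out={h,x}
  b1: in={h,x} out={h}
  b2: in={h} out={h}
  b3: in={h} out=∅
  b4: in=∅ out=∅
  b5: in=∅ out=∅

Interference:
  g — {h,x}
  h — {g,t,v,x}
  p — ∅
  t — {h,x}
  v — {h,x}
  x — {g,h,t,v}

N(t) = ["h", "x"]

Answer: ["h", "x"]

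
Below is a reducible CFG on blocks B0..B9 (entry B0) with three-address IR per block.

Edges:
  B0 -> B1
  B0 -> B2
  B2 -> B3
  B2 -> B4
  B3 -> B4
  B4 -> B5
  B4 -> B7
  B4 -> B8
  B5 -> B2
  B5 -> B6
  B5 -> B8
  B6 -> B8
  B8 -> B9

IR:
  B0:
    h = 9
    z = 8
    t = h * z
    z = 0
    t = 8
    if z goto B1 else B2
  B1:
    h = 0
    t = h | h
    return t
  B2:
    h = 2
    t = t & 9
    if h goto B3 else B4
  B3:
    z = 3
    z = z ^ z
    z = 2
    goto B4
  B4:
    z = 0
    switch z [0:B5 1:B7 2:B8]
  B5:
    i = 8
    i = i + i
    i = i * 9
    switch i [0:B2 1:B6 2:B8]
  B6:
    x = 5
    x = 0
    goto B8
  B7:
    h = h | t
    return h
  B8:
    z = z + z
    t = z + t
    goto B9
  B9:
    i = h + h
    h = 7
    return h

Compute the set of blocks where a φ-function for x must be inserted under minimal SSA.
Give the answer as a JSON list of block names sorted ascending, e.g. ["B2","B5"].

Answer: ["B8"]

Analysis:
idom tree: B1←B0 B2←B0 B3←B2 B4←B2 B5←B4 B6←B5 B7←B4 B8←B4 B9←B8
Join-block Dom:
  B2: preds {B0,B5}: {B0} ∩ {B0,B2,B4,B5} = {B0}; idom=B0
  B4: preds {B2,B3}: {B0,B2} ∩ {B0,B2,B3} = {B0,B2}; idom=B2
  B8: preds {B4,B5,B6}: {B0,B2,B4} ∩ {B0,B2,B4,B5} ∩ {B0,B2,B4,B5,B6} = {B0,B2,B4}; idom=B4

DF derivation:
  B2←B0: walk · to B0
  B2←B5: walk B5→B4→B2 to B0
  B4←B2: walk · to B2
  B4←B3: walk B3 to B2
  B8←B4: walk · to B4
  B8←B5: walk B5 to B4
  B8←B6: walk B6→B5 to B4
  B0 → ∅
  B1 → ∅
  B2 → {B2}
  B3 → {B4}
  B4 → {B2}
  B5 → {B2,B8}
  B6 → {B8}
  B7 → ∅
  B8 → ∅
  B9 → ∅

φ for x: defs {B6}
  DF⁺ = {B8}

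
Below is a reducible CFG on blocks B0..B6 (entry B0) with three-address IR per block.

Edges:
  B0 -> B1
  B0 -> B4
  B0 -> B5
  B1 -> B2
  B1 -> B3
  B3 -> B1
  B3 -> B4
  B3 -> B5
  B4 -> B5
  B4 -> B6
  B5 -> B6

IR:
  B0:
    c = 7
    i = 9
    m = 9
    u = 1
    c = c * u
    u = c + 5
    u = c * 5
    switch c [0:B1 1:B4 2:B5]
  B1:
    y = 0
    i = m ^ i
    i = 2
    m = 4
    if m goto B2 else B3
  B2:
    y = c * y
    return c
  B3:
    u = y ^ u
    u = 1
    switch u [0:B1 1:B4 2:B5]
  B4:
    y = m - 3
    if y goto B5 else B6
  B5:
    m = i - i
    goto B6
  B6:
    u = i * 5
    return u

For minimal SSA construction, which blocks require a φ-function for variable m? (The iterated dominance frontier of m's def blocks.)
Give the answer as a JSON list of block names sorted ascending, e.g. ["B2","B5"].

idom tree: B1←B0 B2←B1 B3←B1 B4←B0 B5←B0 B6←B0
Dom∩ at merges:
  B1: preds {B0,B3}: {B0} ∩ {B0,B1,B3} = {B0}; idom=B0
  B4: preds {B0,B3}: {B0} ∩ {B0,B1,B3} = {B0}; idom=B0
  B5: preds {B0,B3,B4}: {B0} ∩ {B0,B1,B3} ∩ {B0,B4} = {B0}; idom=B0
  B6: preds {B4,B5}: {B0,B4} ∩ {B0,B5} = {B0}; idom=B0

DF derivation:
  join B1 pred B0: · stop@B0
  join B1 pred B3: B3→B1 stop@B0
  join B4 pred B0: · stop@B0
  join B4 pred B3: B3→B1 stop@B0
  join B5 pred B0: · stop@B0
  join B5 pred B3: B3→B1 stop@B0
  join B5 pred B4: B4 stop@B0
  join B6 pred B4: B4 stop@B0
  join B6 pred B5: B5 stop@B0
  B0: DF=∅
  B1: DF={B1,B4,B5}
  B2: DF=∅
  B3: DF={B1,B4,B5}
  B4: DF={B5,B6}
  B5: DF={B6}
  B6: DF=∅

φ for m: defs {B0,B1,B5}
  DF⁺ = {B1,B4,B5,B6}

Answer: ["B1", "B4", "B5", "B6"]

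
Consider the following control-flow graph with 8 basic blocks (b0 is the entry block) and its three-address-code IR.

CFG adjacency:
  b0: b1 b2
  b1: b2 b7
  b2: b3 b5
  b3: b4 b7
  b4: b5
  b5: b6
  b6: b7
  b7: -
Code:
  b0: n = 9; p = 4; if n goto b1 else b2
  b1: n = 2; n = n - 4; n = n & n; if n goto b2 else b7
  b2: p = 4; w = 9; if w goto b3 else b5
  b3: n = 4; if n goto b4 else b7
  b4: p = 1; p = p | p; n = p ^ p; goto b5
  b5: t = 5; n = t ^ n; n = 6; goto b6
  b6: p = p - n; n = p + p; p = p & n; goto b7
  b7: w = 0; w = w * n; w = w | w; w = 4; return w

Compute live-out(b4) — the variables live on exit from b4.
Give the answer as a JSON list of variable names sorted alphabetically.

Answer: ["n", "p"]

Derivation:
Per-block:
  b0: {n,p} / ∅
  b1: {n} / ∅
  b2: {p,w} / ∅
  b3: {n} / ∅
  b4: {n,p} / ∅
  b5: {n,t} / {n}
  b6: {n,p} / {n,p}
  b7: {w} / {n}

Backward fixpoint:
  b0: in=∅ out={n}
  b1: in=∅ out={n}
  b2: in={n} out={n,p}
  b3: in=∅ out={n}
  b4: in=∅ out={n,p}
  b5: in={n,p} out={n,p}
  b6: in={n,p} out={n}
  b7: in={n} out=∅

live-out(b4) = ["n", "p"]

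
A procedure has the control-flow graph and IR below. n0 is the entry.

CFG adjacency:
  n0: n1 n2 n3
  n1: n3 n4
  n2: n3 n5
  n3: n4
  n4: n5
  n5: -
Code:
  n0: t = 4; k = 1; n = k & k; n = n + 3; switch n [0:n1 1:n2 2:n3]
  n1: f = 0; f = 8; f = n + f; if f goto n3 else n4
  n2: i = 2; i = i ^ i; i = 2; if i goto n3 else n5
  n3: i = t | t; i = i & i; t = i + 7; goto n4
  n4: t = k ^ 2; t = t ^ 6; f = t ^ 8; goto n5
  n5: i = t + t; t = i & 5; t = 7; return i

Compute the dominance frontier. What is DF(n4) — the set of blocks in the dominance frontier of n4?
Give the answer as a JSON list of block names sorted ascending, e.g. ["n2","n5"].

idom tree: n1←n0 n2←n0 n3←n0 n4←n0 n5←n0
Join-block Dom:
  n3: preds {n0,n1,n2}: {n0} ∩ {n0,n1} ∩ {n0,n2} = {n0}; idom=n0
  n4: preds {n1,n3}: {n0,n1} ∩ {n0,n3} = {n0}; idom=n0
  n5: preds {n2,n4}: {n0,n2} ∩ {n0,n4} = {n0}; idom=n0

DF derivation:
  join n3 pred n0: · stop@n0
  join n3 pred n1: n1 stop@n0
  join n3 pred n2: n2 stop@n0
  join n4 pred n1: n1 stop@n0
  join n4 pred n3: n3 stop@n0
  join n5 pred n2: n2 stop@n0
  join n5 pred n4: n4 stop@n0
  DF(n0)=∅
  DF(n1)={n3,n4}
  DF(n2)={n3,n5}
  DF(n3)={n4}
  DF(n4)={n5}
  DF(n5)=∅

DF(n4) = ["n5"]

Answer: ["n5"]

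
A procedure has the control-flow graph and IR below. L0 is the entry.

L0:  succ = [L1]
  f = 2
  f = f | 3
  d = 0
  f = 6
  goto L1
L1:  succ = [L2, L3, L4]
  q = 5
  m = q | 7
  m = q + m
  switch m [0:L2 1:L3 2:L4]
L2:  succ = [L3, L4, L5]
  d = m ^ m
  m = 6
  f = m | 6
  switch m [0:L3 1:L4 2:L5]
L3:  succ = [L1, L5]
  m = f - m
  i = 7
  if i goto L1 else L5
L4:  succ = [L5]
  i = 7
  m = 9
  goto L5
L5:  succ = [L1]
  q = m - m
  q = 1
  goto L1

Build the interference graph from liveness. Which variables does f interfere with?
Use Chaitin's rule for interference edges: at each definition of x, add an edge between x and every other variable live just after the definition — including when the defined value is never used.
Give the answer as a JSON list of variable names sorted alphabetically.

Per-block:
  L0: def={d,f} ue=∅
  L1: def={m,q} ue=∅
  L2: def={d,f,m} ue={m}
  L3: def={i,m} ue={f,m}
  L4: def={i,m} ue=∅
  L5: def={q} ue={m}

Liveness:
  L0 li=∅ lo={f}
  L1 li={f} lo={f,m}
  L2 li={m} lo={f,m}
  L3 li={f,m} lo={f,m}
  L4 li={f} lo={f,m}
  L5 li={f,m} lo={f}

Conflict graph:
  d↔∅
  f↔{i,m,q}
  i↔{f,m}
  m↔{f,i,q}
  q↔{f,m}

N(f) = ["i", "m", "q"]

Answer: ["i", "m", "q"]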